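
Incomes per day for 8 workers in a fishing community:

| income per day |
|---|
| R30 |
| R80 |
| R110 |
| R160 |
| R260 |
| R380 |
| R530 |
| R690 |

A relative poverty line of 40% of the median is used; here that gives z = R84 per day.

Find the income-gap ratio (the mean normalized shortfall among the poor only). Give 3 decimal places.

0.345

Poor units: R30, R80 (q = 2 of N = 8).
Relative gaps: 0.6429, 0.0476; sum = 0.690476.
I averages over the q = 2 poor units only: 0.690476 / 2 = 0.345.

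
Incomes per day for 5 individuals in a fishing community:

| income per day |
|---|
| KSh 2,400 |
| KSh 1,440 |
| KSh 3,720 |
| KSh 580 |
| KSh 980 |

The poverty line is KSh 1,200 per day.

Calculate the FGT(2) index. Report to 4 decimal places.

Below the line: KSh 580, KSh 980 (q = 2 of N = 5).
Normalized shortfalls: (1200−580)/1200 = 0.5167; (1200−980)/1200 = 0.1833.
Squared: 0.2669; 0.0336.
Sum = 0.300556; P₂ = 0.300556 / 5 = 0.0601.

0.0601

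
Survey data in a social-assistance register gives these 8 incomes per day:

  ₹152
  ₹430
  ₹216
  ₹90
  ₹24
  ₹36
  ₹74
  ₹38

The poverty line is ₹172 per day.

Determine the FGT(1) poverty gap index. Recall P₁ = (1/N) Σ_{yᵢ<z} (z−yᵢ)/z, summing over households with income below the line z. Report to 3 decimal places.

0.449

Incomes under z: ₹24, ₹36, ₹38, ₹74, ₹90, ₹152 (q = 6 of N = 8).
Gap ratios (z−y)/z: (172−24)/172 = 0.8605; (172−36)/172 = 0.7907; (172−38)/172 = 0.7791; (172−74)/172 = 0.5698; (172−90)/172 = 0.4767; (172−152)/172 = 0.1163.
Sum of shortfalls = 3.593023; P₁ averages over all N: 3.593023 / 8 = 0.449.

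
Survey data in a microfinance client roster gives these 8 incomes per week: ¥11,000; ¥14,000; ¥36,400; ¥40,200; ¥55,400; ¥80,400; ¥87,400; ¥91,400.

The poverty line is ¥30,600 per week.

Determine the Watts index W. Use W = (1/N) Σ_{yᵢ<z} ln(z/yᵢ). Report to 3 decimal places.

Poor units: ¥11,000, ¥14,000 (q = 2 of N = 8).
Log gaps: ln(30600/11000) = 1.0231; ln(30600/14000) = 0.7819.
W = 1.805047 / 8 = 0.226.

0.226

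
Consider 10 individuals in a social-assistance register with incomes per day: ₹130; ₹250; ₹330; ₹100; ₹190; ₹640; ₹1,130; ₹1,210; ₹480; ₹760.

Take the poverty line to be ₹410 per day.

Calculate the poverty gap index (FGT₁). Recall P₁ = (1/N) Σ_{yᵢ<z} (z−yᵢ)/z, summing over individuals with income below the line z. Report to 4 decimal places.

0.2561

Below z: ₹100, ₹130, ₹190, ₹250, ₹330 (q = 5 of N = 10).
Gap ratios (z−y)/z: (410−100)/410 = 0.7561; (410−130)/410 = 0.6829; (410−190)/410 = 0.5366; (410−250)/410 = 0.3902; (410−330)/410 = 0.1951.
Σ = 2.560976. Dividing by the full population N = 10 gives P₁ = 0.2561.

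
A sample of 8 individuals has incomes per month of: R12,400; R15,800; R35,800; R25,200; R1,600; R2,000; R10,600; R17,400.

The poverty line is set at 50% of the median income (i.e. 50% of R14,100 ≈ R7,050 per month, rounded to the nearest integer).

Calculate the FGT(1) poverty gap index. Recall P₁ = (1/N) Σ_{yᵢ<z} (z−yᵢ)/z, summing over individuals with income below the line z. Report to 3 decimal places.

Below the line: R1,600, R2,000 (q = 2 of N = 8).
Normalized shortfalls: (7050−1600)/7050 = 0.7730; (7050−2000)/7050 = 0.7163.
Σ = 1.489362. Dividing by the full population N = 8 gives P₁ = 0.186.

0.186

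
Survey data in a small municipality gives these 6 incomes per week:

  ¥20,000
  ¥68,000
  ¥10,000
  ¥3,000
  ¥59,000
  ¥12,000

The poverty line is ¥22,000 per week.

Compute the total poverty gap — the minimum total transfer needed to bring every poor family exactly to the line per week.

¥43,000

Below z: ¥3,000, ¥10,000, ¥12,000, ¥20,000 (q = 4 of N = 6).
Individual gaps: 22000−3000 = 19000; 22000−10000 = 12000; 22000−12000 = 10000; 22000−20000 = 2000.
Aggregate gap = ¥43,000.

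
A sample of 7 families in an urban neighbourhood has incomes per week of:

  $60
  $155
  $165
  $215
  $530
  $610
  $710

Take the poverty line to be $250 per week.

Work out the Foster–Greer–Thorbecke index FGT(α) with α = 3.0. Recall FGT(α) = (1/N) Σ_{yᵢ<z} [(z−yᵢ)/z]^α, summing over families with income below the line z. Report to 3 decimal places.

0.077

Poor units: $60, $155, $165, $215 (q = 4 of N = 7).
Gap ratios (z−y)/z: (250−60)/250 = 0.7600; (250−155)/250 = 0.3800; (250−165)/250 = 0.3400; (250−215)/250 = 0.1400.
Raised to α = 3.0: 0.43898; 0.05487; 0.03930; 0.00274.
Sum = 0.535896; FGT(3.0) = 0.535896 / 7 = 0.077.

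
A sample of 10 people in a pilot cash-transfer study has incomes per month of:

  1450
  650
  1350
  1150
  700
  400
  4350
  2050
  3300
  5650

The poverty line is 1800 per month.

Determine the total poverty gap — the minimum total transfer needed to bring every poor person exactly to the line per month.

5100

Below z: 400, 650, 700, 1150, 1350, 1450 (q = 6 of N = 10).
Individual gaps: 1800−400 = 1400; 1800−650 = 1150; 1800−700 = 1100; 1800−1150 = 650; 1800−1350 = 450; 1800−1450 = 350.
Aggregate gap = 5100.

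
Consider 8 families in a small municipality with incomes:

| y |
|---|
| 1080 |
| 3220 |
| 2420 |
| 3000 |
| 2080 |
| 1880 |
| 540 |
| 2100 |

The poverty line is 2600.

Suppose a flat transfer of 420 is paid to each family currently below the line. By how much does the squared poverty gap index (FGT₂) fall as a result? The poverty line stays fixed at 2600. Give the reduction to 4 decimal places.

0.0669

Before: below the line — 540, 1080, 1880, 2080, 2100, 2420; squared poverty gap index (FGT₂) = 0.140999.
After the 420 transfer: below the line — 960, 1500, 2300, 2500, 2520; squared poverty gap index (FGT₂) = 0.074075.
Reduction = 0.140999 − 0.074075 = 0.0669.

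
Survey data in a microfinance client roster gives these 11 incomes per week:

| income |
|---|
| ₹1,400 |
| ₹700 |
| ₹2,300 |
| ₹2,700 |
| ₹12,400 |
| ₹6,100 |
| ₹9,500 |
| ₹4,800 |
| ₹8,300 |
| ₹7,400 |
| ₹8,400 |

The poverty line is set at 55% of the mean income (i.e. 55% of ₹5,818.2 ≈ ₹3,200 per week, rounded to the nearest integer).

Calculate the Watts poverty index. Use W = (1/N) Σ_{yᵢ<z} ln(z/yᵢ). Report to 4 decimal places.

Below z: ₹700, ₹1,400, ₹2,300, ₹2,700 (q = 4 of N = 11).
ln(z/y) terms: ln(3200/700) = 1.5198; ln(3200/1400) = 0.8267; ln(3200/2300) = 0.3302; ln(3200/2700) = 0.1699.
W = 2.846645 / 11 = 0.2588.

0.2588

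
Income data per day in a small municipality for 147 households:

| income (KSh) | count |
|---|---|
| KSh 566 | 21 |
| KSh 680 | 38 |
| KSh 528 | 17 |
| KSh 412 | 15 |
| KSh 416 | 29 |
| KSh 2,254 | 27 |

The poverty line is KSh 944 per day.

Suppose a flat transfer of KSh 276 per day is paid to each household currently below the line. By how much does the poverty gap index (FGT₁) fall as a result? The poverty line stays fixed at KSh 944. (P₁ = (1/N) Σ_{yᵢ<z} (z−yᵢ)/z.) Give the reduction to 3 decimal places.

Before: below the line — 15×KSh 412, 29×KSh 416, 17×KSh 528, 21×KSh 566, 38×KSh 680; poverty gap index (FGT₁) = 0.34831.
After the KSh 276 transfer: below the line — 15×KSh 688, 29×KSh 692, 17×KSh 804, 21×KSh 842; poverty gap index (FGT₁) = 0.11292.
Reduction = 0.34831 − 0.11292 = 0.235.

0.235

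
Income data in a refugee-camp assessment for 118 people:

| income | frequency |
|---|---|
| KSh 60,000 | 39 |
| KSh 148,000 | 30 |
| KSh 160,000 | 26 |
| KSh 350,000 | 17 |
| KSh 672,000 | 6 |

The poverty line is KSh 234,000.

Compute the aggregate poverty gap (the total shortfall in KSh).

Poor units: 39×KSh 60,000, 30×KSh 148,000, 26×KSh 160,000 (q = 95 of N = 118).
Individual gaps: 39×(234000−60000) = 6786000; 30×(234000−148000) = 2580000; 26×(234000−160000) = 1924000.
Aggregate gap = KSh 11,290,000.

KSh 11,290,000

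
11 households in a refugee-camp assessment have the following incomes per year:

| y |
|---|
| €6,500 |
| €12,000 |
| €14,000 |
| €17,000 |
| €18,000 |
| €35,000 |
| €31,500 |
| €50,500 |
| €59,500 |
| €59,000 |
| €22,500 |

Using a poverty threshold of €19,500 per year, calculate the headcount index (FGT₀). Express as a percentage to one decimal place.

5 of the 11 households have income below €19,500.
H = 5/11 = 45.5%.

45.5%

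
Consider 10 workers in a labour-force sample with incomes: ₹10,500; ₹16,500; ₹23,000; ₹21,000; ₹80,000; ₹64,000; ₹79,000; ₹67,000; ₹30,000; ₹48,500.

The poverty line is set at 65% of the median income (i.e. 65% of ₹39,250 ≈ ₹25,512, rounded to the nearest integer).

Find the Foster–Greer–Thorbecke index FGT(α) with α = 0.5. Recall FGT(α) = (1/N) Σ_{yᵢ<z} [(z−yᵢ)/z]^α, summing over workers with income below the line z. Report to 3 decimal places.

0.210

Incomes under z: ₹10,500, ₹16,500, ₹21,000, ₹23,000 (q = 4 of N = 10).
Relative gaps: (25512−10500)/25512 = 0.5884; (25512−16500)/25512 = 0.3532; (25512−21000)/25512 = 0.1769; (25512−23000)/25512 = 0.0985.
Raised to α = 0.5: 0.76709; 0.59434; 0.42054; 0.31379.
Sum = 2.095770; FGT(0.5) = 2.095770 / 10 = 0.210.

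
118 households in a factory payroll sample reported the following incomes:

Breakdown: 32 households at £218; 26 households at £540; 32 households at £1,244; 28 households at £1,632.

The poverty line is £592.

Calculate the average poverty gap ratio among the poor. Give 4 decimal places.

Below z: 32×£218, 26×£540 (q = 58 of N = 118).
Relative gaps: 0.6318 (×32), 0.0878 (×26); sum = 22.500000.
The income-gap ratio divides by q (the poor only): 22.500000 / 58 = 0.3879.

0.3879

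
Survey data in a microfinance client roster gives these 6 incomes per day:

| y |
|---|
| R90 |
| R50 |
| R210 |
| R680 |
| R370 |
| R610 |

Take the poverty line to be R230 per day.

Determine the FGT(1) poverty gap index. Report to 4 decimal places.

Below the line: R50, R90, R210 (q = 3 of N = 6).
Gap ratios (z−y)/z: (230−50)/230 = 0.7826; (230−90)/230 = 0.6087; (230−210)/230 = 0.0870.
Σ = 1.478261. Dividing by the full population N = 6 gives P₁ = 0.2464.

0.2464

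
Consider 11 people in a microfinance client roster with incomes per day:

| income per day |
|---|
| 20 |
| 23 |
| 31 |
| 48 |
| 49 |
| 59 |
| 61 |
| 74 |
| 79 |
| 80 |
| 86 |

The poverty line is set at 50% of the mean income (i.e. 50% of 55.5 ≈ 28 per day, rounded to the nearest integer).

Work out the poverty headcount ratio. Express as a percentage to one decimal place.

18.2%

2 of the 11 people have income below 28.
H = 2/11 = 18.2%.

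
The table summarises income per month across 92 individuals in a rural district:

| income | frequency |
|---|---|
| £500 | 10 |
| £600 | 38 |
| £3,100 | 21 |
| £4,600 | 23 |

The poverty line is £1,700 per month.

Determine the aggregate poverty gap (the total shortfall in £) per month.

Poor units: 10×£500, 38×£600 (q = 48 of N = 92).
Individual gaps: 10×(1700−500) = 12000; 38×(1700−600) = 41800.
Aggregate gap = £53,800.

£53,800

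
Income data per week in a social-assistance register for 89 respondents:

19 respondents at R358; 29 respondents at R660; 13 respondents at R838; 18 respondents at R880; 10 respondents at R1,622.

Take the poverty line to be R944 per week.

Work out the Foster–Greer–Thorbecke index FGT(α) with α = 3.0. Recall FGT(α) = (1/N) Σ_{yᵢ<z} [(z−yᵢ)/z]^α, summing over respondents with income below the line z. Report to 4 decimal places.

0.0602

Incomes under z: 19×R358, 29×R660, 13×R838, 18×R880 (q = 79 of N = 89).
Normalized shortfalls: (944−358)/944 = 0.6208 (×19); (944−660)/944 = 0.3008 (×29); (944−838)/944 = 0.1123 (×13); (944−880)/944 = 0.0678 (×18).
Raised to α = 3.0: 0.23921 (×19); 0.02723 (×29); 0.00142 (×13); 0.00031 (×18).
Sum = 5.358633; FGT(3.0) = 5.358633 / 89 = 0.0602.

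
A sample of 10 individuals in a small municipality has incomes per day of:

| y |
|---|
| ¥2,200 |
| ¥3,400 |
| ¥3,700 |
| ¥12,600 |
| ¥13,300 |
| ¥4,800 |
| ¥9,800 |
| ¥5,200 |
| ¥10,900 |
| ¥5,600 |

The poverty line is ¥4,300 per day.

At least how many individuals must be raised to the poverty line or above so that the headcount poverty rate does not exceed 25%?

1

Currently q = 3 of N = 10 are below the line (H = 0.300).
A headcount ratio of at most 25% allows at most ⌊0.25 × 10⌋ = 2 poor individuals.
So at least 3 − 2 = 1 must be lifted.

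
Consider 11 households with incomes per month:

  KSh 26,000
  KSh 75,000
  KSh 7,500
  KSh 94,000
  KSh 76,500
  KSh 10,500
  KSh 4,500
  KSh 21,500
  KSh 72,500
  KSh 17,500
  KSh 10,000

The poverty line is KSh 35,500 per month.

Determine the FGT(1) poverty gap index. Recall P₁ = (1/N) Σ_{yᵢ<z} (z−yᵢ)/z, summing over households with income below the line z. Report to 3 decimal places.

Below z: KSh 4,500, KSh 7,500, KSh 10,000, KSh 10,500, KSh 17,500, KSh 21,500, KSh 26,000 (q = 7 of N = 11).
Gap ratios (z−y)/z: (35500−4500)/35500 = 0.8732; (35500−7500)/35500 = 0.7887; (35500−10000)/35500 = 0.7183; (35500−10500)/35500 = 0.7042; (35500−17500)/35500 = 0.5070; (35500−21500)/35500 = 0.3944; (35500−26000)/35500 = 0.2676.
Σ = 4.253521. Dividing by the full population N = 11 gives P₁ = 0.387.

0.387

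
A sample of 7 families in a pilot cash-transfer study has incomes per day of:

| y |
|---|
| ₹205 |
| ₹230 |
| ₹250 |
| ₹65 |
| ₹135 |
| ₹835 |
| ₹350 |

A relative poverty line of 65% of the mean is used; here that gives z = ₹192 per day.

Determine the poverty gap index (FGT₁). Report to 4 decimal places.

Incomes under z: ₹65, ₹135 (q = 2 of N = 7).
Relative gaps: (192−65)/192 = 0.6615; (192−135)/192 = 0.2969.
Σ = 0.958333. Dividing by the full population N = 7 gives P₁ = 0.1369.

0.1369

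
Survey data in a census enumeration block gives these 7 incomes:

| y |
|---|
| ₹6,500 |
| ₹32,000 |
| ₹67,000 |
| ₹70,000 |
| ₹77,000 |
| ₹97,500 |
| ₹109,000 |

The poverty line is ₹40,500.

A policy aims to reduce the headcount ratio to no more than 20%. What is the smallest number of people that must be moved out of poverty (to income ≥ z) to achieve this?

Currently q = 2 of N = 7 are below the line (H = 0.286).
A headcount ratio of at most 20% allows at most ⌊0.20 × 7⌋ = 1 poor people.
So at least 2 − 1 = 1 must be lifted.

1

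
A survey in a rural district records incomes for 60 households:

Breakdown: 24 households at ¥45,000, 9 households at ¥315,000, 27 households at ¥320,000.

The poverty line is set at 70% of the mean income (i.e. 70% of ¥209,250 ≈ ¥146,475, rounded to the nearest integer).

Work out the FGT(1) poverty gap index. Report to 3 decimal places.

Below z: 24×¥45,000 (q = 24 of N = 60).
Shortfall ratios: (146475−45000)/146475 = 0.6928 (×24).
Sum of shortfalls = 16.626728; P₁ averages over all N: 16.626728 / 60 = 0.277.

0.277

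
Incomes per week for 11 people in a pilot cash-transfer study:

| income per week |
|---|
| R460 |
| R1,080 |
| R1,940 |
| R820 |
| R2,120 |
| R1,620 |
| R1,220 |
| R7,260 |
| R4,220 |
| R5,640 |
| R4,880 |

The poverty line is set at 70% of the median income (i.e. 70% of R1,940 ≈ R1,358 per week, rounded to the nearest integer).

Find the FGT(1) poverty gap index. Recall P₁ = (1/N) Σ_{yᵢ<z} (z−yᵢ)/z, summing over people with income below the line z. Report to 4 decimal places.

Below the line: R460, R820, R1,080, R1,220 (q = 4 of N = 11).
Normalized shortfalls: (1358−460)/1358 = 0.6613; (1358−820)/1358 = 0.3962; (1358−1080)/1358 = 0.2047; (1358−1220)/1358 = 0.1016.
Σ = 1.363770. Dividing by the full population N = 11 gives P₁ = 0.1240.

0.1240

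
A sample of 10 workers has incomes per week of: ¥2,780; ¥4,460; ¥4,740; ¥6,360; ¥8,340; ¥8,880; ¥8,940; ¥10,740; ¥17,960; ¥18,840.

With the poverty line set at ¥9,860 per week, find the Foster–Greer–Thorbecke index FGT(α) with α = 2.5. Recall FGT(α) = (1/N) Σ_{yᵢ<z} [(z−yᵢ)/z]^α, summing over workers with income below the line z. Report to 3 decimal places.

Below z: ¥2,780, ¥4,460, ¥4,740, ¥6,360, ¥8,340, ¥8,880, ¥8,940 (q = 7 of N = 10).
Shortfall ratios: (9860−2780)/9860 = 0.7181; (9860−4460)/9860 = 0.5477; (9860−4740)/9860 = 0.5193; (9860−6360)/9860 = 0.3550; (9860−8340)/9860 = 0.1542; (9860−8880)/9860 = 0.0994; (9860−8940)/9860 = 0.0933.
Raised to α = 2.5: 0.43691; 0.22197; 0.19430; 0.07507; 0.00933; 0.00311; 0.00266.
Sum = 0.943359; FGT(2.5) = 0.943359 / 10 = 0.094.

0.094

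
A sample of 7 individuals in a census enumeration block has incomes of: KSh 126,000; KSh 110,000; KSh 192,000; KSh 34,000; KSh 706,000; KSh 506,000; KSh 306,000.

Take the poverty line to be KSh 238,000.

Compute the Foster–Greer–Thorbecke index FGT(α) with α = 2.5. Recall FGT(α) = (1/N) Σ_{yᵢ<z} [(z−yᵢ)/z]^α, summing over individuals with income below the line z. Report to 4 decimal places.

Below the line: KSh 34,000, KSh 110,000, KSh 126,000, KSh 192,000 (q = 4 of N = 7).
Relative gaps: (238000−34000)/238000 = 0.8571; (238000−110000)/238000 = 0.5378; (238000−126000)/238000 = 0.4706; (238000−192000)/238000 = 0.1933.
Raised to α = 2.5: 0.68019; 0.21212; 0.15192; 0.01642.
Sum = 1.060653; FGT(2.5) = 1.060653 / 7 = 0.1515.

0.1515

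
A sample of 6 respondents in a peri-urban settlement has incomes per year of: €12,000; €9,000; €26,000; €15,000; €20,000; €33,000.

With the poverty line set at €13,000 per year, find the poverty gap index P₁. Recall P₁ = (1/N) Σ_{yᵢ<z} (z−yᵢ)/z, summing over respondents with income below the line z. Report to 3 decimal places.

0.064

Below z: €9,000, €12,000 (q = 2 of N = 6).
Normalized shortfalls: (13000−9000)/13000 = 0.3077; (13000−12000)/13000 = 0.0769.
Sum of shortfalls = 0.384615; P₁ averages over all N: 0.384615 / 6 = 0.064.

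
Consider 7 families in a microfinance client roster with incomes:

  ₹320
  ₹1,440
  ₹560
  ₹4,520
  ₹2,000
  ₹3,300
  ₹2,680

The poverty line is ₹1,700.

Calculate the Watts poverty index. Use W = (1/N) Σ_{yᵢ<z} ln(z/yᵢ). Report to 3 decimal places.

0.421

Below z: ₹320, ₹560, ₹1,440 (q = 3 of N = 7).
Log gaps: ln(1700/320) = 1.6701; ln(1700/560) = 1.1104; ln(1700/1440) = 0.1660.
W = 2.946494 / 7 = 0.421.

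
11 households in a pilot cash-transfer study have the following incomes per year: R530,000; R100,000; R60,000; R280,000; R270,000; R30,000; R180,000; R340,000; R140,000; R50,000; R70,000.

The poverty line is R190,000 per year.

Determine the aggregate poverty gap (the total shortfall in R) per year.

R700,000

Below the line: R30,000, R50,000, R60,000, R70,000, R100,000, R140,000, R180,000 (q = 7 of N = 11).
Individual gaps: 190000−30000 = 160000; 190000−50000 = 140000; 190000−60000 = 130000; 190000−70000 = 120000; 190000−100000 = 90000; 190000−140000 = 50000; 190000−180000 = 10000.
Aggregate gap = R700,000.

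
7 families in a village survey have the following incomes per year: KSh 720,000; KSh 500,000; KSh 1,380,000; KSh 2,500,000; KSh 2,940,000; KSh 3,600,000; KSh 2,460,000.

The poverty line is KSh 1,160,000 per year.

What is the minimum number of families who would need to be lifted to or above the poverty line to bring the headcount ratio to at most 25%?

Currently q = 2 of N = 7 are below the line (H = 0.286).
A headcount ratio of at most 25% allows at most ⌊0.25 × 7⌋ = 1 poor families.
So at least 2 − 1 = 1 must be lifted.

1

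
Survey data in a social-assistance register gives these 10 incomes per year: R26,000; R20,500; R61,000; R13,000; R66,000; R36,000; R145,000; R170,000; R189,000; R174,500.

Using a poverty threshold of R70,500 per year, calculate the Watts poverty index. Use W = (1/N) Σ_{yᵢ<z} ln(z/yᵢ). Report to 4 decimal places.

Incomes under z: R13,000, R20,500, R26,000, R36,000, R61,000, R66,000 (q = 6 of N = 10).
Log gaps: ln(70500/13000) = 1.6907; ln(70500/20500) = 1.2352; ln(70500/26000) = 0.9975; ln(70500/36000) = 0.6721; ln(70500/61000) = 0.1447; ln(70500/66000) = 0.0660.
W = 4.806158 / 10 = 0.4806.

0.4806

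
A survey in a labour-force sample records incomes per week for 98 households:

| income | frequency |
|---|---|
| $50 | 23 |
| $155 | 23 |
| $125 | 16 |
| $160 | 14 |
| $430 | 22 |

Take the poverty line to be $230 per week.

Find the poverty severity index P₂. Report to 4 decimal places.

Below z: 23×$50, 16×$125, 23×$155, 14×$160 (q = 76 of N = 98).
Gap ratios (z−y)/z: (230−50)/230 = 0.7826 (×23); (230−125)/230 = 0.4565 (×16); (230−155)/230 = 0.3261 (×23); (230−160)/230 = 0.3043 (×14).
Squared: 0.6125 (×23); 0.2084 (×16); 0.1063 (×23); 0.0926 (×14).
Sum = 21.163989; P₂ = 21.163989 / 98 = 0.2160.

0.2160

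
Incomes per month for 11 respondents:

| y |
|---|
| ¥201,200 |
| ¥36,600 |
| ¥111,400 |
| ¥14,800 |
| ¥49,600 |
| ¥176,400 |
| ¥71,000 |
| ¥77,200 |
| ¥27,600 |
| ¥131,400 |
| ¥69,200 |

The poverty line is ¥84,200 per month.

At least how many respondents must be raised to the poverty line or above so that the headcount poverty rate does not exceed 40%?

7 of the 11 respondents are poor, so H = 7/11 = 0.636.
A headcount ratio of at most 40% allows at most ⌊0.40 × 11⌋ = 4 poor respondents.
So at least 7 − 4 = 3 must be lifted.

3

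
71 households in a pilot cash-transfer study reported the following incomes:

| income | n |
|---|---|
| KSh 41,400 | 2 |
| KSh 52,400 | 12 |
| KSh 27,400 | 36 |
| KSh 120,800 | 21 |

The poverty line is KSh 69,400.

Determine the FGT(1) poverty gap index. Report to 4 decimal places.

0.3596

Below z: 36×KSh 27,400, 2×KSh 41,400, 12×KSh 52,400 (q = 50 of N = 71).
Normalized shortfalls: (69400−27400)/69400 = 0.6052 (×36); (69400−41400)/69400 = 0.4035 (×2); (69400−52400)/69400 = 0.2450 (×12).
Σ = 25.533141. Dividing by the full population N = 71 gives P₁ = 0.3596.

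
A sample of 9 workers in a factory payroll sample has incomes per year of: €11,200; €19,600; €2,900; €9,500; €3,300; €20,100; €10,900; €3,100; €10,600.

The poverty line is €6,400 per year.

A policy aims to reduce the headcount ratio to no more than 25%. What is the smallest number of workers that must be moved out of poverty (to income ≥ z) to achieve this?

1

Currently q = 3 of N = 9 are below the line (H = 0.333).
A headcount ratio of at most 25% allows at most ⌊0.25 × 9⌋ = 2 poor workers.
So at least 3 − 2 = 1 must be lifted.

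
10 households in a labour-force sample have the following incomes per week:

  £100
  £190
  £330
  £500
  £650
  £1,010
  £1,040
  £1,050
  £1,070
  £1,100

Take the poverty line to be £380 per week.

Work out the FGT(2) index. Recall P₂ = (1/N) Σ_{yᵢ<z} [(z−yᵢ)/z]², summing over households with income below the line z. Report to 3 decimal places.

Below the line: £100, £190, £330 (q = 3 of N = 10).
Normalized shortfalls: (380−100)/380 = 0.7368; (380−190)/380 = 0.5000; (380−330)/380 = 0.1316.
Squared: 0.5429; 0.2500; 0.0173.
Sum = 0.810249; P₂ = 0.810249 / 10 = 0.081.

0.081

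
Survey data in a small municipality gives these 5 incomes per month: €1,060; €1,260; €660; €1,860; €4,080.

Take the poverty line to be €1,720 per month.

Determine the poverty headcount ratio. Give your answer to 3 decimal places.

0.600

3 of the 5 people have income below €1,720.
H = 3/5 = 0.600.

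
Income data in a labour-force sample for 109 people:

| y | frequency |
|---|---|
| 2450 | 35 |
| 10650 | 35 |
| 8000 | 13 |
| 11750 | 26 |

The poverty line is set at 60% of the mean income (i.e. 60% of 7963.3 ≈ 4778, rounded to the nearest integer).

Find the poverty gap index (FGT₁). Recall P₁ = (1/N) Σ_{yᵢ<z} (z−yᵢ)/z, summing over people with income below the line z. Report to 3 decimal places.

0.156

Below the line: 35×2450 (q = 35 of N = 109).
Relative gaps: (4778−2450)/4778 = 0.4872 (×35).
Sum of shortfalls = 17.053160; P₁ averages over all N: 17.053160 / 109 = 0.156.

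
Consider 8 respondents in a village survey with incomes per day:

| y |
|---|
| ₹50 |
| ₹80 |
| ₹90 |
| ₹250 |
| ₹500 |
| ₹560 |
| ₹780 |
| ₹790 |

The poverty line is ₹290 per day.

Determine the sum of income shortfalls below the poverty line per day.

Incomes under z: ₹50, ₹80, ₹90, ₹250 (q = 4 of N = 8).
Individual gaps: 290−50 = 240; 290−80 = 210; 290−90 = 200; 290−250 = 40.
Aggregate gap = ₹690.

₹690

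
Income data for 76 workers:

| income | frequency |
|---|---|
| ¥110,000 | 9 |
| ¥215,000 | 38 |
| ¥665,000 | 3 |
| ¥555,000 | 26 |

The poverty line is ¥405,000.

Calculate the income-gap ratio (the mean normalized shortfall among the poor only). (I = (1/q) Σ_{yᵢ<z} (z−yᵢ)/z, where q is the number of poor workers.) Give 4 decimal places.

0.5188

Poor units: 9×¥110,000, 38×¥215,000 (q = 47 of N = 76).
Relative gaps: 0.7284 (×9), 0.4691 (×38); sum = 24.382716.
I averages over the q = 47 poor units only: 24.382716 / 47 = 0.5188.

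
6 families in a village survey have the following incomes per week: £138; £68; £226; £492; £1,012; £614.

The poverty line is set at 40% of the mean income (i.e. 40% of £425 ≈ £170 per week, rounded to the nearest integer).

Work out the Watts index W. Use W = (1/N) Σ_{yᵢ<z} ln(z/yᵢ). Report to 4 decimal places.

Below the line: £68, £138 (q = 2 of N = 6).
ln(z/y) terms: ln(170/68) = 0.9163; ln(170/138) = 0.2085.
W = 1.124835 / 6 = 0.1875.

0.1875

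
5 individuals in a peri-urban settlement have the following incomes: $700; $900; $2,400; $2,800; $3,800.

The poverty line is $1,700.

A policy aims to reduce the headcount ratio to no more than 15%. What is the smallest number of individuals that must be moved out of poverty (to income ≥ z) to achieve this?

2

2 of the 5 individuals are poor, so H = 2/5 = 0.400.
A headcount ratio of at most 15% allows at most ⌊0.15 × 5⌋ = 0 poor individuals.
So at least 2 − 0 = 2 must be lifted.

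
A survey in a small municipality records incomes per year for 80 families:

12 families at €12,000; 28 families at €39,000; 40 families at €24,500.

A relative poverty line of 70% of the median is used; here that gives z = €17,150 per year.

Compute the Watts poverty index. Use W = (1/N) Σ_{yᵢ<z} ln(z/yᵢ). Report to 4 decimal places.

Poor units: 12×€12,000 (q = 12 of N = 80).
Log gaps: ln(17150/12000) = 0.3571 (×12).
W = 4.285098 / 80 = 0.0536.

0.0536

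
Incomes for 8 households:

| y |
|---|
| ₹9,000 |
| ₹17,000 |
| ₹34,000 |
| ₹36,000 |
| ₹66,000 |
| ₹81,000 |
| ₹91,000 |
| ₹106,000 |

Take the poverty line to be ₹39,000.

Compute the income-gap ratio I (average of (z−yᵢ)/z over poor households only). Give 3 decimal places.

Incomes under z: ₹9,000, ₹17,000, ₹34,000, ₹36,000 (q = 4 of N = 8).
Shortfall ratios (z−y)/z: 0.7692, 0.5641, 0.1282, 0.0769; sum = 1.538462.
The income-gap ratio divides by q (the poor only): 1.538462 / 4 = 0.385.

0.385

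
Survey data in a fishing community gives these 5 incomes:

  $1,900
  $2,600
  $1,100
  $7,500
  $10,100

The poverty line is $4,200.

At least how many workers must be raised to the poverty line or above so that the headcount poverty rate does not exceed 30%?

3 of the 5 workers are poor, so H = 3/5 = 0.600.
A headcount ratio of at most 30% allows at most ⌊0.30 × 5⌋ = 1 poor workers.
So at least 3 − 1 = 2 must be lifted.

2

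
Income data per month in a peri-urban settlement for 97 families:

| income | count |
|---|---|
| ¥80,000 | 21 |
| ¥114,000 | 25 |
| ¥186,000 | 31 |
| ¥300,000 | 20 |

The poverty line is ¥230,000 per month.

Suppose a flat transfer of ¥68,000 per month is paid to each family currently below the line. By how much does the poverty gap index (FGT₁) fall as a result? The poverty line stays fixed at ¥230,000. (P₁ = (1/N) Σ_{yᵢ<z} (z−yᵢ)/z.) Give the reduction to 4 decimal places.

Before: below the line — 21×¥80,000, 25×¥114,000, 31×¥186,000; poverty gap index (FGT₁) = 0.332317.
After the ¥68,000 transfer: below the line — 21×¥148,000, 25×¥182,000; poverty gap index (FGT₁) = 0.130973.
Reduction = 0.332317 − 0.130973 = 0.2013.

0.2013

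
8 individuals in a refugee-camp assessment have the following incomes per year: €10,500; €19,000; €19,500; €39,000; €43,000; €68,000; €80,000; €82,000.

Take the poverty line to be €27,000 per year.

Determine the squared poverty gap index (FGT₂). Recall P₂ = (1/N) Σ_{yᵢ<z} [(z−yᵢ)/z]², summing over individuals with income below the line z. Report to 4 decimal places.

Poor units: €10,500, €19,000, €19,500 (q = 3 of N = 8).
Gap ratios (z−y)/z: (27000−10500)/27000 = 0.6111; (27000−19000)/27000 = 0.2963; (27000−19500)/27000 = 0.2778.
Squared: 0.3735; 0.0878; 0.0772.
Sum = 0.538409; P₂ = 0.538409 / 8 = 0.0673.

0.0673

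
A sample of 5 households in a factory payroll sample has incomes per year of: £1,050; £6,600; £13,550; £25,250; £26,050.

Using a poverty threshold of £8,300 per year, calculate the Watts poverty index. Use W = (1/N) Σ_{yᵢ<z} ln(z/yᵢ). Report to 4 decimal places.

0.4593

Poor units: £1,050, £6,600 (q = 2 of N = 5).
ln(z/y) terms: ln(8300/1050) = 2.0675; ln(8300/6600) = 0.2292.
W = 2.296651 / 5 = 0.4593.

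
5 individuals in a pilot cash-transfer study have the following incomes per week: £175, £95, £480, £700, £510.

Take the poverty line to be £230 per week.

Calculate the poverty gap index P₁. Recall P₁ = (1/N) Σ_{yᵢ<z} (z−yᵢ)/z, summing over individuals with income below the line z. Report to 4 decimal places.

0.1652

Incomes under z: £95, £175 (q = 2 of N = 5).
Normalized shortfalls: (230−95)/230 = 0.5870; (230−175)/230 = 0.2391.
Σ = 0.826087. Dividing by the full population N = 5 gives P₁ = 0.1652.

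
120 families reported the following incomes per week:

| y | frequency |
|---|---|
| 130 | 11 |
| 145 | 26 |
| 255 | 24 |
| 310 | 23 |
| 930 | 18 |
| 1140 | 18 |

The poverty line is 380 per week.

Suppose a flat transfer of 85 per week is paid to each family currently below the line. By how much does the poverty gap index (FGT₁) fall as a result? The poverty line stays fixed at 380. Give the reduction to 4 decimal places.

Before: below the line — 11×130, 26×145, 24×255, 23×310; poverty gap index (FGT₁) = 0.295395.
After the 85 transfer: below the line — 11×215, 26×230, 24×340; poverty gap index (FGT₁) = 0.146382.
Reduction = 0.295395 − 0.146382 = 0.1490.

0.1490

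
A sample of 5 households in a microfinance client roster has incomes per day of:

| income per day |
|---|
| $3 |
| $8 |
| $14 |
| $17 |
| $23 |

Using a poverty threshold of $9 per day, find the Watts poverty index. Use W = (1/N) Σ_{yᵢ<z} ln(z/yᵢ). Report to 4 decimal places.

0.2433

Poor units: $3, $8 (q = 2 of N = 5).
Log gaps: ln(9/3) = 1.0986; ln(9/8) = 0.1178.
W = 1.216395 / 5 = 0.2433.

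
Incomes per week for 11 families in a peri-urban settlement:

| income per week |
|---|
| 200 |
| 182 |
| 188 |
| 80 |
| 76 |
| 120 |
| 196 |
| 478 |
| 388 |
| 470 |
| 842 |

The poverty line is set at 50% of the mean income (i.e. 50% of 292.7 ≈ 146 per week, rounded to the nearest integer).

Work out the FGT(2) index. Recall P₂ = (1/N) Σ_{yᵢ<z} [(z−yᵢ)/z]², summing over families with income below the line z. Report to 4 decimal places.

Poor units: 76, 80, 120 (q = 3 of N = 11).
Shortfall ratios: (146−76)/146 = 0.4795; (146−80)/146 = 0.4521; (146−120)/146 = 0.1781.
Squared: 0.2299; 0.2044; 0.0317.
Sum = 0.465941; P₂ = 0.465941 / 11 = 0.0424.

0.0424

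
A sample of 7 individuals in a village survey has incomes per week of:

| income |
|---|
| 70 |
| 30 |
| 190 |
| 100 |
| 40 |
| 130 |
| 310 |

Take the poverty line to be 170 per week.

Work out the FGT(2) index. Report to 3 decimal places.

Poor units: 30, 40, 70, 100, 130 (q = 5 of N = 7).
Shortfall ratios: (170−30)/170 = 0.8235; (170−40)/170 = 0.7647; (170−70)/170 = 0.5882; (170−100)/170 = 0.4118; (170−130)/170 = 0.2353.
Squared: 0.6782; 0.5848; 0.3460; 0.1696; 0.0554.
Sum = 1.833910; P₂ = 1.833910 / 7 = 0.262.

0.262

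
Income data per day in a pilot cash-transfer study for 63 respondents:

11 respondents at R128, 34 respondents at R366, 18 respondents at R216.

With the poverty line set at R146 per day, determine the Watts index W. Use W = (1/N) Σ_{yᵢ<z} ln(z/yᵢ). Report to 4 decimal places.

0.0230

Below z: 11×R128 (q = 11 of N = 63).
ln(z/y) terms: ln(146/128) = 0.1316 (×11).
W = 1.447340 / 63 = 0.0230.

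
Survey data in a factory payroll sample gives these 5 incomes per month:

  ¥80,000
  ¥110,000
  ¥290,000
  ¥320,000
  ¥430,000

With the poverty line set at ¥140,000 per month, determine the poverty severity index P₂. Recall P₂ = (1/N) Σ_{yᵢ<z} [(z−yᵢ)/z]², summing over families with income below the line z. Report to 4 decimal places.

Below the line: ¥80,000, ¥110,000 (q = 2 of N = 5).
Shortfall ratios: (140000−80000)/140000 = 0.4286; (140000−110000)/140000 = 0.2143.
Squared: 0.1837; 0.0459.
Sum = 0.229592; P₂ = 0.229592 / 5 = 0.0459.

0.0459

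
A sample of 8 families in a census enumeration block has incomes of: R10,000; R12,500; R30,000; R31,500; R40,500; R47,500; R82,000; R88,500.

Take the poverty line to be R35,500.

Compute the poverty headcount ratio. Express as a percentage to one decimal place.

4 of the 8 families have income below R35,500.
H = 4/8 = 50.0%.

50.0%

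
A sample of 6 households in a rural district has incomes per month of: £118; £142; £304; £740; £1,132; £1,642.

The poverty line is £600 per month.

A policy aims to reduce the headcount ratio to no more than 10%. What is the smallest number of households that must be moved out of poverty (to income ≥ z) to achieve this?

Currently q = 3 of N = 6 are below the line (H = 0.500).
A headcount ratio of at most 10% allows at most ⌊0.10 × 6⌋ = 0 poor households.
So at least 3 − 0 = 3 must be lifted.

3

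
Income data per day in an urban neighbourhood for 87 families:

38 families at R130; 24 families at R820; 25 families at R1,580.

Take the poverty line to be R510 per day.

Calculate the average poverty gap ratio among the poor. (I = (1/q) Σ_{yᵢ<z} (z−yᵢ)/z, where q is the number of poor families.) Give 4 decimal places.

Poor units: 38×R130 (q = 38 of N = 87).
Shortfall ratios (z−y)/z: 0.7451 (×38); sum = 28.313725.
The income-gap ratio divides by q (the poor only): 28.313725 / 38 = 0.7451.

0.7451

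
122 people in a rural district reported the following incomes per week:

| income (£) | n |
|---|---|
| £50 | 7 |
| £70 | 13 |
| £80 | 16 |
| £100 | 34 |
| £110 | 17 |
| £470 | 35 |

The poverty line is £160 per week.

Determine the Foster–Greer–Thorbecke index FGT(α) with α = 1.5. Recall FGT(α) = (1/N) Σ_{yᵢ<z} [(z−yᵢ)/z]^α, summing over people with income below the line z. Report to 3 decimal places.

0.212

Incomes under z: 7×£50, 13×£70, 16×£80, 34×£100, 17×£110 (q = 87 of N = 122).
Normalized shortfalls: (160−50)/160 = 0.6875 (×7); (160−70)/160 = 0.5625 (×13); (160−80)/160 = 0.5000 (×16); (160−100)/160 = 0.3750 (×34); (160−110)/160 = 0.3125 (×17).
Raised to α = 1.5: 0.57004 (×7); 0.42188 (×13); 0.35355 (×16); 0.22964 (×34); 0.17469 (×17).
Sum = 25.909070; FGT(1.5) = 25.909070 / 122 = 0.212.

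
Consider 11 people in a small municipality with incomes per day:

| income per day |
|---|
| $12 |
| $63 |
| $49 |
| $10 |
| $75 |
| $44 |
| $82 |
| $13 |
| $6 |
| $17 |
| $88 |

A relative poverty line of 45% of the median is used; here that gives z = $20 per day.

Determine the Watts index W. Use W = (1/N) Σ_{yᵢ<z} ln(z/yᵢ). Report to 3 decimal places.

Below the line: $6, $10, $12, $13, $17 (q = 5 of N = 11).
Log gaps: ln(20/6) = 1.2040; ln(20/10) = 0.6931; ln(20/12) = 0.5108; ln(20/13) = 0.4308; ln(20/17) = 0.1625.
W = 3.001247 / 11 = 0.273.

0.273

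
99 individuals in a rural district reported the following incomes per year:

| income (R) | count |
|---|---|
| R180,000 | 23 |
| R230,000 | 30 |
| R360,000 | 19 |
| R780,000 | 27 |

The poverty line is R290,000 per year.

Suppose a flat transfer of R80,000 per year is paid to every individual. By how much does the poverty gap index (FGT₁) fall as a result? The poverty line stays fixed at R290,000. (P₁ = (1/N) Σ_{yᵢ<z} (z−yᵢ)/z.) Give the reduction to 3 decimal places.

Before: below the line — 23×R180,000, 30×R230,000; poverty gap index (FGT₁) = 0.15082.
After the R80,000 transfer: below the line — 23×R260,000; poverty gap index (FGT₁) = 0.02403.
Reduction = 0.15082 − 0.02403 = 0.127.

0.127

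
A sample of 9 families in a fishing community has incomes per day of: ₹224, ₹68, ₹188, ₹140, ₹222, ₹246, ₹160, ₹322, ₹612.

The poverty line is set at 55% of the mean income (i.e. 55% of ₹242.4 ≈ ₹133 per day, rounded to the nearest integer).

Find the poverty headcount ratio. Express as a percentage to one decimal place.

11.1%

1 of the 9 families have income below ₹133.
H = 1/9 = 11.1%.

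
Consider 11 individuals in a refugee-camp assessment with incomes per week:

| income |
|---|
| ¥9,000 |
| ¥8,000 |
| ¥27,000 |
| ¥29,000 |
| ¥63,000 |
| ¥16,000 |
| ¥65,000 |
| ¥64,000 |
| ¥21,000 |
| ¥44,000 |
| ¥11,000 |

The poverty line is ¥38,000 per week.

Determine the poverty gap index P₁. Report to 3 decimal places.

0.347

Incomes under z: ¥8,000, ¥9,000, ¥11,000, ¥16,000, ¥21,000, ¥27,000, ¥29,000 (q = 7 of N = 11).
Shortfall ratios: (38000−8000)/38000 = 0.7895; (38000−9000)/38000 = 0.7632; (38000−11000)/38000 = 0.7105; (38000−16000)/38000 = 0.5789; (38000−21000)/38000 = 0.4474; (38000−27000)/38000 = 0.2895; (38000−29000)/38000 = 0.2368.
Sum of shortfalls = 3.815789; P₁ averages over all N: 3.815789 / 11 = 0.347.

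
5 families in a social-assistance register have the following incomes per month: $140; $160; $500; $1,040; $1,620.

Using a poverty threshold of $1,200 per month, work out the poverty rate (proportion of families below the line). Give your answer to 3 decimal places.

0.800

4 of the 5 families have income below $1,200.
H = 4/5 = 0.800.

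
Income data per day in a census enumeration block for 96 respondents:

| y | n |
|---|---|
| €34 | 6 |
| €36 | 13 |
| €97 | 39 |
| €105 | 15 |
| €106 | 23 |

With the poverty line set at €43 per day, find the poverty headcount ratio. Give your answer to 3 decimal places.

0.198

19 of the 96 respondents have income below €43.
H = 19/96 = 0.198.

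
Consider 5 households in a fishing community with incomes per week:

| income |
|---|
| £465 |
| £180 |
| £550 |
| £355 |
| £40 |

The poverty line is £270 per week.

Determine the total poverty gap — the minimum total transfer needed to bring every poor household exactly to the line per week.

Below z: £40, £180 (q = 2 of N = 5).
Individual gaps: 270−40 = 230; 270−180 = 90.
Aggregate gap = £320.

£320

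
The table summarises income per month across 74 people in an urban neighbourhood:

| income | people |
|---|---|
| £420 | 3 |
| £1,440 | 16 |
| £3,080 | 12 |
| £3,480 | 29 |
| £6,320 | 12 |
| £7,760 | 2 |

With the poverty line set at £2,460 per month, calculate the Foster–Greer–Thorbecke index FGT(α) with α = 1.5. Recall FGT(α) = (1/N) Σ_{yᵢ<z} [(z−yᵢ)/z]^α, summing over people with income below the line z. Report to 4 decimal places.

0.0883

Incomes under z: 3×£420, 16×£1,440 (q = 19 of N = 74).
Gap ratios (z−y)/z: (2460−420)/2460 = 0.8293 (×3); (2460−1440)/2460 = 0.4146 (×16).
Raised to α = 1.5: 0.75517 (×3); 0.26699 (×16).
Sum = 6.537364; FGT(1.5) = 6.537364 / 74 = 0.0883.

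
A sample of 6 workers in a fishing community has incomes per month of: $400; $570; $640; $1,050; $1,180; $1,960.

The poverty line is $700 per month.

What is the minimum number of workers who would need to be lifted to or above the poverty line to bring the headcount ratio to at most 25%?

2

3 of the 6 workers are poor, so H = 3/6 = 0.500.
A headcount ratio of at most 25% allows at most ⌊0.25 × 6⌋ = 1 poor workers.
So at least 3 − 1 = 2 must be lifted.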